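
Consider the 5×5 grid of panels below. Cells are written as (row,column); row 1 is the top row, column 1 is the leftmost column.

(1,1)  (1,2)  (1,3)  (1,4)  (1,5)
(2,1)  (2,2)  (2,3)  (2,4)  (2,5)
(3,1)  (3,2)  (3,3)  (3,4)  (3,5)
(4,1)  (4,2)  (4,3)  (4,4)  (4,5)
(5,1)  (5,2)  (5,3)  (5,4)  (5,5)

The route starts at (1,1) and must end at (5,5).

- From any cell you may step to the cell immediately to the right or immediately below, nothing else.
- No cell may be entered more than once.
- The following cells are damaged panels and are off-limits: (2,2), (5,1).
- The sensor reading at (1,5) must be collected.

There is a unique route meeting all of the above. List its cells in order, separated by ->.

Moves only go right or down, so the column and row indices never decrease.
Route from (1,1): right 4 to (1,5), down 4 to (5,5) — 8 moves in all.
Check: all required cells visited.

(1,1) -> (1,2) -> (1,3) -> (1,4) -> (1,5) -> (2,5) -> (3,5) -> (4,5) -> (5,5)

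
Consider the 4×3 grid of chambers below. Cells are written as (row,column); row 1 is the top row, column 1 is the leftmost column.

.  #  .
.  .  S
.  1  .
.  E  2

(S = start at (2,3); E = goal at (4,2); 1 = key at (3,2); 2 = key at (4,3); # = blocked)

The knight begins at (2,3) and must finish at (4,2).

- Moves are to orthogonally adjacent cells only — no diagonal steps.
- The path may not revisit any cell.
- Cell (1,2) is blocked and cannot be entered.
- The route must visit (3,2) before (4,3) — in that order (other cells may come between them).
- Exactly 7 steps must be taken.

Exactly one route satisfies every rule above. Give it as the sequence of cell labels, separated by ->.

The waypoints must appear in the order (3,2), (4,3), with no cell reused.
Route from (2,3): left 2 to (2,1), down 1 to (3,1), right 2 to (3,3), down 1 to (4,3), left 1 to (4,2) — 7 moves in all.
Check: order respected (1 at step 4, 2 at step 6); 7 moves as required.

(2,3) -> (2,2) -> (2,1) -> (3,1) -> (3,2) -> (3,3) -> (4,3) -> (4,2)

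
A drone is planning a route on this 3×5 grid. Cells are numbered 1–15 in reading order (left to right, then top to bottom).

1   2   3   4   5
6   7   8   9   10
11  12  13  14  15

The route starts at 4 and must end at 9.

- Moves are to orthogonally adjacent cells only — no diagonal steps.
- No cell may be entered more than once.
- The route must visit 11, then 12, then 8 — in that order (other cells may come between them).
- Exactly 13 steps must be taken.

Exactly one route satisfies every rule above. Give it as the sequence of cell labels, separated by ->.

The waypoints must appear in the order 11, 12, 8, with no cell reused.
Route from 4: left 3 to 1, down 2 to 11, right 1 to 12, up 1 to 7, right 1 to 8, down 1 to 13, right 2 to 15, up 1 to 10, left 1 to 9 — 13 moves in all.
Check: order respected (11 at step 5, 12 at step 6, 8 at step 8); 13 moves as required.

4 -> 3 -> 2 -> 1 -> 6 -> 11 -> 12 -> 7 -> 8 -> 13 -> 14 -> 15 -> 10 -> 9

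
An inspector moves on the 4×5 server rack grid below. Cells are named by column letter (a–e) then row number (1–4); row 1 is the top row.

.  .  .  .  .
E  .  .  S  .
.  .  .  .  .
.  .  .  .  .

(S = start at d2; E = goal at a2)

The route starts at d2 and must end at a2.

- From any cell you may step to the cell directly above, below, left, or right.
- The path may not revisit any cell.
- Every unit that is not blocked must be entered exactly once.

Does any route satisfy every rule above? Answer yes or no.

yes

One route that works: d2 → d1 → e1 → e2 → e3 → e4 → d4 → d3 → c3 → c4 → b4 → a4 → a3 → b3 → b2 → c2 → c1 → b1 → a1 → a2.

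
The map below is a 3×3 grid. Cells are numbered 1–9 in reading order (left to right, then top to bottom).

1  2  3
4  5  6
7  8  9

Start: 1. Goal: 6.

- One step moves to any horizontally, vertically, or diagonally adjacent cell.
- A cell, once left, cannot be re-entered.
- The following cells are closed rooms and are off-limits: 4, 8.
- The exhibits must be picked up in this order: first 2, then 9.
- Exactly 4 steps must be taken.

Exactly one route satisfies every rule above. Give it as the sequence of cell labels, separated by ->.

The waypoints must appear in the order 2, 9, with no cell reused.
Route from 1: right to 2, down to 5, down-right to 9, up to 6 — 4 moves in all.
Check: order respected (2 at step 1, 9 at step 3); 4 moves as required.

1 -> 2 -> 5 -> 9 -> 6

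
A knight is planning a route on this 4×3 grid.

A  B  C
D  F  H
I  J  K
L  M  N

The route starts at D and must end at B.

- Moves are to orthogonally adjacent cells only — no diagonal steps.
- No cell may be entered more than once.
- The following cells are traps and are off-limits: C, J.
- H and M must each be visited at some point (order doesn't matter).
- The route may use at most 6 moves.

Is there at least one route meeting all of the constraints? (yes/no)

Even ignoring the no-revisit rule, getting from D to B, taking the cheapest ordering D → M → H → B needs at least 3 + 3 + 2 = 8 moves (Manhattan distance per leg), which exceeds the 6-move limit.

no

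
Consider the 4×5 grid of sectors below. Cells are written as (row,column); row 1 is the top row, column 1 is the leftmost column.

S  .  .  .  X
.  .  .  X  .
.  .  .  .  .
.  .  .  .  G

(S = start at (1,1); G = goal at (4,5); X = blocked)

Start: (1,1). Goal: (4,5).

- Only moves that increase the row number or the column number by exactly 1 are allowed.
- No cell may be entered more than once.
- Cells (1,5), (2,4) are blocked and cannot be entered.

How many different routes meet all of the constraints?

22

A right/down-only route from (1,1) to (4,5) makes exactly 3 down-moves and 4 right-moves in some order.
With no other constraints that would be C(7,3) = 35 routes.
Subtract routes through each blocked cell (inclusion–exclusion for overlaps): − through (1,5): 1 − through (2,4): 12 → 22.
That gives 22 routes.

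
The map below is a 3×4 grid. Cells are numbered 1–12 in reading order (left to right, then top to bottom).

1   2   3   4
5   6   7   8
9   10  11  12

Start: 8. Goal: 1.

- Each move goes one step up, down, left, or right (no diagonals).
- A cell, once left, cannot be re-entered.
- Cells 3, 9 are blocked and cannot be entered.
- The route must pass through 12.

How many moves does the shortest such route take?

Any route passes through 12 somewhere between 8 and 1. Summing Manhattan distances along the two legs (8 → 12 → 1) gives a lower bound of 1 + 5 = 6 moves.
A route of 6 moves achieves this: 8 → 12 → 11 → 7 → 6 → 2 → 1.
Since 6 matches the lower bound, it is optimal.

6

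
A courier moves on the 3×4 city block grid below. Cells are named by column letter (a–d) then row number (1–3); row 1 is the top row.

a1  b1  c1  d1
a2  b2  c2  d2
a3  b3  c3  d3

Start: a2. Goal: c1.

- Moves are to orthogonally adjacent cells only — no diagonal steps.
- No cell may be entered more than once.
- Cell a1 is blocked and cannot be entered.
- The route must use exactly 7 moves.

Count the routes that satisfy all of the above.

Need simple routes of exactly 7 moves from a2 to c1 (Manhattan distance 3, so 2 moves are spent on a detour and 2 undoing it).
Branch systematically from the start, pruning whenever the remaining move budget drops below the Manhattan distance to c1 or differs from it in parity. Grouping the completions by first move — via a3: 5; via b2: 4 — and summing: 5 + 4 = 9.
That gives 9 routes.

9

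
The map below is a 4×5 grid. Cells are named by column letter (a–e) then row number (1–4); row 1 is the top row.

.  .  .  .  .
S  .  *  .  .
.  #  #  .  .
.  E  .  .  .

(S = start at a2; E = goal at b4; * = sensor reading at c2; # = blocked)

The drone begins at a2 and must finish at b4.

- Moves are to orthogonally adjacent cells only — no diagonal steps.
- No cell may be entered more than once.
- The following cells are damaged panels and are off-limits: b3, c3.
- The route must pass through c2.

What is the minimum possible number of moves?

7

Any route passes through c2 somewhere between a2 and b4. Summing Manhattan distances along the two legs (a2 → c2 → b4) gives a lower bound of 2 + 3 = 5 moves.
That bound ignores the blocked cells. Measuring each leg by the fewest moves that actually steer around them (a2→c2: 2; c2→b4: 5) raises the lower bound to 7.
A route of 7 moves exists: a2 → b2 → c2 → d2 → d3 → d4 → c4 → b4.
Since 7 matches that lower bound, it is optimal.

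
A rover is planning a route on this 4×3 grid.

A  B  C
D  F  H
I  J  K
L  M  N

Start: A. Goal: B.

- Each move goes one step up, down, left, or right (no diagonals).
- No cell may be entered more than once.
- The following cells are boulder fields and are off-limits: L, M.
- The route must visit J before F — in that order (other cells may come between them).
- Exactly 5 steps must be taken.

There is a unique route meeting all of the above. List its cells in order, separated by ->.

A -> D -> I -> J -> F -> B

The waypoints must appear in the order J, F, with no cell reused.
Route from A: 2× down (reaching I), right to J, 2× up (reaching B) — 5 moves in all.
Check: order respected (J at step 3, F at step 4); 5 moves as required.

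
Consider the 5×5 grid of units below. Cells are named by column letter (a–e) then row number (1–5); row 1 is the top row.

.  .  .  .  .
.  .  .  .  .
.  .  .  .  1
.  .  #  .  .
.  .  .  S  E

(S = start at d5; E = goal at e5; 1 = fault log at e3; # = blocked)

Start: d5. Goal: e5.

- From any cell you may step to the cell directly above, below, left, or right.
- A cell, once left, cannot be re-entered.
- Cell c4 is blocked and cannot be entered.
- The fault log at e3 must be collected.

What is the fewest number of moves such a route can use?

5

Any route passes through e3 somewhere between d5 and e5. Summing Manhattan distances along the two legs (d5 → e3 → e5) gives a lower bound of 3 + 2 = 5 moves.
A route of 5 moves achieves this: d5 → d4 → d3 → e3 → e4 → e5.
Since 5 matches the lower bound, it is optimal.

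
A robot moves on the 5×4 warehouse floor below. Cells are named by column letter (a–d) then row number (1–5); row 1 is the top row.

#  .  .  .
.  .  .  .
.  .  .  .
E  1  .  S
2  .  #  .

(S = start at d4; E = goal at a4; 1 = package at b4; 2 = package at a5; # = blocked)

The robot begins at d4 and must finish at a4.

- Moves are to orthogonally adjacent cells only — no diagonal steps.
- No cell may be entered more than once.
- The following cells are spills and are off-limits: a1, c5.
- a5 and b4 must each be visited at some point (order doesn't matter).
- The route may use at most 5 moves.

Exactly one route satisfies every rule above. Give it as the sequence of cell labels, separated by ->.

d4 -> c4 -> b4 -> b5 -> a5 -> a4

Any route must reach a5 and b4 and still end at a4 within 5 moves, so the order of the required stops is forced.
Route from d4: left 2 to b4, down 1 to b5, left 1 to a5, up 1 to a4 — 5 moves in all.
Check: all required cells visited; 5 ≤ 5 moves.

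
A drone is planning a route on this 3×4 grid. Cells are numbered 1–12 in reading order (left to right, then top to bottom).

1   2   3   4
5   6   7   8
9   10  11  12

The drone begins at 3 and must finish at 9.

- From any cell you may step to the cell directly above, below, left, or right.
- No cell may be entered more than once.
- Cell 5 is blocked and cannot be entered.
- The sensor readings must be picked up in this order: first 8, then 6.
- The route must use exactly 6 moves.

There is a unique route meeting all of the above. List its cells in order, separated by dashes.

3 - 4 - 8 - 7 - 6 - 10 - 9

The waypoints must appear in the order 8, 6, with no cell reused.
Route from 3: right 1 to 4, down 1 to 8, left 2 to 6, down 1 to 10, left 1 to 9 — 6 moves in all.
Check: order respected (8 at step 2, 6 at step 4); 6 moves as required.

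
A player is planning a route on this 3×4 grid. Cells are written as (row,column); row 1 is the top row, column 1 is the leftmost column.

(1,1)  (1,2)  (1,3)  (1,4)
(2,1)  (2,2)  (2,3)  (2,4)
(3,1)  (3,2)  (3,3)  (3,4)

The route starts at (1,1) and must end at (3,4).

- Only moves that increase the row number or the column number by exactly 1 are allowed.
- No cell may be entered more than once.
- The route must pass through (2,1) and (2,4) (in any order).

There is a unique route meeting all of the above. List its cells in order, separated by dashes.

Moves only go right or down, so the column and row indices never decrease.
Route from (1,1): down to (2,1), 3× right (reaching (2,4)), down to (3,4) — 5 moves in all.
Check: all required cells visited.

(1,1) - (2,1) - (2,2) - (2,3) - (2,4) - (3,4)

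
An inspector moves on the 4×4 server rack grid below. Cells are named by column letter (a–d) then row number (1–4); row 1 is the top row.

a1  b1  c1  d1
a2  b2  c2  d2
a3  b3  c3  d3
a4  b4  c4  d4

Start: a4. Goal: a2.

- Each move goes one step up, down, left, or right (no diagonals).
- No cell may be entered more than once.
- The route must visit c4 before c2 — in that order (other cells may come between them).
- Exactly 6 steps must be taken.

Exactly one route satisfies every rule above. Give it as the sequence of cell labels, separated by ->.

a4 -> b4 -> c4 -> c3 -> c2 -> b2 -> a2

The waypoints must appear in the order c4, c2, with no cell reused.
Route from a4: 2× right (reaching c4), 2× up (reaching c2), 2× left (reaching a2) — 6 moves in all.
Check: order respected (c4 at step 2, c2 at step 4); 6 moves as required.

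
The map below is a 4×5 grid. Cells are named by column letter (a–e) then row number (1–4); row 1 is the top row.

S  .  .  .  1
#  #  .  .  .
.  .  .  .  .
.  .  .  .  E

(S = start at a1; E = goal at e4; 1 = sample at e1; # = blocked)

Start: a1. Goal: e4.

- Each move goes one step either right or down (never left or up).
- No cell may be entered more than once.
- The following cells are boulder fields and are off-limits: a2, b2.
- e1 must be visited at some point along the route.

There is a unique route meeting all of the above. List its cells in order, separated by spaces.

Moves only go right or down, so the column and row indices never decrease.
Route from a1: right 4 to e1, down 3 to e4 — 7 moves in all.
Check: all required cells visited.

a1 b1 c1 d1 e1 e2 e3 e4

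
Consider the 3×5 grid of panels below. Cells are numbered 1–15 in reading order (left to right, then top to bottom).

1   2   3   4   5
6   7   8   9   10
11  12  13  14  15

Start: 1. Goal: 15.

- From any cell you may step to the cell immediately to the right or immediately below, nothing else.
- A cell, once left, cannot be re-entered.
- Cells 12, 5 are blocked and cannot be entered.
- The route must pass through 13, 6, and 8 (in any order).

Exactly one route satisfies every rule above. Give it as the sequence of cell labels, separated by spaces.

Moves only go right or down, so the column and row indices never decrease.
Route from 1: down to 6, 2× right (reaching 8), down to 13, 2× right (reaching 15) — 6 moves in all.
Check: all required cells visited.

1 6 7 8 13 14 15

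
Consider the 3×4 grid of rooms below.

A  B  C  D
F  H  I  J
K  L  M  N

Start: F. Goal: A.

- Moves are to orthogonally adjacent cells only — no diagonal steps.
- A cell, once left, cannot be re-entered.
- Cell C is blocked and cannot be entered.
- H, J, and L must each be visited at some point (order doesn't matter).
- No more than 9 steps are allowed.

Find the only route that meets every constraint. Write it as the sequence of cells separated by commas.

Any route must reach H, J, and L and still end at A within 9 moves, so the order of the required stops is forced.
Route from F: down to K, 3× right (reaching N), up to J, 2× left (reaching H), up to B, left to A — 9 moves in all.
Check: all required cells visited; 9 ≤ 9 moves.

F, K, L, M, N, J, I, H, B, A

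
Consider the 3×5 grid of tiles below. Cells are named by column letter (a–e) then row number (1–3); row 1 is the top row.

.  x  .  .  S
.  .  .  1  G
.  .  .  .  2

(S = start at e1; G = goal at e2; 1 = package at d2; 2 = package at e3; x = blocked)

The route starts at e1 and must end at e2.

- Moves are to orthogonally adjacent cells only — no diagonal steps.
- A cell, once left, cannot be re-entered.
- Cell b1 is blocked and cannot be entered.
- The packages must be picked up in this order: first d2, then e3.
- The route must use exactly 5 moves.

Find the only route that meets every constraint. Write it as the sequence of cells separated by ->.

The waypoints must appear in the order d2, e3, with no cell reused.
Route from e1: left to d1, 2× down (reaching d3), right to e3, up to e2 — 5 moves in all.
Check: order respected (1 at step 2, 2 at step 4); 5 moves as required.

e1 -> d1 -> d2 -> d3 -> e3 -> e2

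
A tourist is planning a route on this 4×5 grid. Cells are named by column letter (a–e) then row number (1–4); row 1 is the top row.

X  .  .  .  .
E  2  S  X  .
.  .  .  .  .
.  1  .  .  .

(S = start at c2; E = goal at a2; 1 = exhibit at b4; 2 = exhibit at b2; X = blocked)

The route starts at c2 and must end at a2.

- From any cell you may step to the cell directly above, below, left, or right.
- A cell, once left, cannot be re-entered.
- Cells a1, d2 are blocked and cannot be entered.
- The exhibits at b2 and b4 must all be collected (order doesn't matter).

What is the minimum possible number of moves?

6

Any route passes through b2 and b4 in some order between c2 and a2. Summing Manhattan distances along each leg and taking the cheapest ordering (c2 → b4 → b2 → a2) gives a lower bound of 3 + 2 + 1 = 6 moves.
A route of 6 moves achieves this: c2 → c3 → c4 → b4 → b3 → b2 → a2.
Since 6 matches the lower bound, it is optimal.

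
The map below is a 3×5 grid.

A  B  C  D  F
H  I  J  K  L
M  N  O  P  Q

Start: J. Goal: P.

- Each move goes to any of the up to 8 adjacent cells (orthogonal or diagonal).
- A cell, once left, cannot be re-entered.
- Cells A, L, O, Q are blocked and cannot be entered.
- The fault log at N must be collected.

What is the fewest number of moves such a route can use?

Any route passes through N somewhere between J and P. Summing Chebyshev distances along the two legs (J → N → P) gives a lower bound of 1 + 2 = 3 moves.
The shortest route satisfying every rule uses 5 moves: J → N → I → C → K → P.
The bound of 3 isn't tight here; checking systematically, no route of length 3 through 4 satisfies every constraint, so 5 is the minimum.

5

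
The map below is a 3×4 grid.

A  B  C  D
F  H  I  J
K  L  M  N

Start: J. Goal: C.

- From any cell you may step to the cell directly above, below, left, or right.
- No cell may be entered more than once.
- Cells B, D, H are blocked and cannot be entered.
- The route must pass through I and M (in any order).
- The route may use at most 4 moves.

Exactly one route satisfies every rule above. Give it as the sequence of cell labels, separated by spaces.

J N M I C

The budget equals the shortest possible length, so every move has to be on a shortest route through the required cells.
Route from J: down to N, left to M, 2× up (reaching C) — 4 moves in all.
Check: all required cells visited; 4 ≤ 4 moves.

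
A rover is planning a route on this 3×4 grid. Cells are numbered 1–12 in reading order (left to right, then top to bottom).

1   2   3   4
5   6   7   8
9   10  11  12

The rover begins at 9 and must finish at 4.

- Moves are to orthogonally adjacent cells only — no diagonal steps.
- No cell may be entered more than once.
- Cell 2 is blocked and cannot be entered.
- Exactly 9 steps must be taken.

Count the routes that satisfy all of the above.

1

Need simple routes of exactly 9 moves from 9 to 4 (Manhattan distance 5, so 2 moves are spent on a detour and 2 undoing it).
Enumerating: 9 5 6 10 11 12 8 7 3 4.
That gives 1 route.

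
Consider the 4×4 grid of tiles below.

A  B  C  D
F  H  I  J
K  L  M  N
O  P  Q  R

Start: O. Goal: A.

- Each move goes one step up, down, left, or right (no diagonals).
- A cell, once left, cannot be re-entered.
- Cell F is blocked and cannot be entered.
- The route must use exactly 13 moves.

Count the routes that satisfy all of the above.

Need simple routes of exactly 13 moves from O to A (Manhattan distance 3, so 5 moves are spent on a detour and 5 undoing it).
Branch systematically from the start, pruning whenever the remaining move budget drops below the Manhattan distance to A or differs from it in parity. Grouping the completions by first move — via K: 5; via P: 4 — and summing: 5 + 4 = 9.
That gives 9 routes.

9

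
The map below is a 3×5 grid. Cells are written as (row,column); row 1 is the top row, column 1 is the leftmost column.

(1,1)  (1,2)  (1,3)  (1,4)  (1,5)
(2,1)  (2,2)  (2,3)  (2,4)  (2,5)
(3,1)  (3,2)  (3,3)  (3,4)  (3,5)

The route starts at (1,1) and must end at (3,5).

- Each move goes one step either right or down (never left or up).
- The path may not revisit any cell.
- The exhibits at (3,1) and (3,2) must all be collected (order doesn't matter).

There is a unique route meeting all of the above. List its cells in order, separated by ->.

(1,1) -> (2,1) -> (3,1) -> (3,2) -> (3,3) -> (3,4) -> (3,5)

Moves only go right or down, so the column and row indices never decrease.
Route from (1,1): down 2 to (3,1), right 4 to (3,5) — 6 moves in all.
Check: all required cells visited.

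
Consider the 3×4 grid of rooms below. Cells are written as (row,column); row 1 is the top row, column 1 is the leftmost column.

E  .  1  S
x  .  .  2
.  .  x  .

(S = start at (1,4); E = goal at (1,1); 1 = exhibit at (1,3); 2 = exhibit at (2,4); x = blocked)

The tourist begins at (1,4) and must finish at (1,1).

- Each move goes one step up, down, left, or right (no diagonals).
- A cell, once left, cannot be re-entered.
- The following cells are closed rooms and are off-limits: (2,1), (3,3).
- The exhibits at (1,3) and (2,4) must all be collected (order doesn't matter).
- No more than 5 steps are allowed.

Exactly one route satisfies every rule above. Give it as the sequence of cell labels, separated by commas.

(1,4), (2,4), (2,3), (1,3), (1,2), (1,1)

The budget equals the shortest possible length, so every move has to be on a shortest route through the required cells.
Route from (1,4): down to (2,4), left to (2,3), up to (1,3), 2× left (reaching (1,1)) — 5 moves in all.
Check: all required cells visited; 5 ≤ 5 moves.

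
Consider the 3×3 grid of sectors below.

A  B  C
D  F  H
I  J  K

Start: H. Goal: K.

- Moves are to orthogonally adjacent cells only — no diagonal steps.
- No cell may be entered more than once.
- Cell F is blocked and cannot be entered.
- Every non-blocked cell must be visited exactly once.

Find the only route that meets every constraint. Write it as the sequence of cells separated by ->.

Need to visit all 8 open cells exactly once, starting at H and ending at K.
Cell B has only two open neighbours (A and C), so the path must pass straight through it: one of those is the cell it's entered from and the other is where it exits.
Route from H: up to C, 2× left (reaching A), 2× down (reaching I), 2× right (reaching K) — 7 moves in all.
Check: all 8 open cells covered.

H -> C -> B -> A -> D -> I -> J -> K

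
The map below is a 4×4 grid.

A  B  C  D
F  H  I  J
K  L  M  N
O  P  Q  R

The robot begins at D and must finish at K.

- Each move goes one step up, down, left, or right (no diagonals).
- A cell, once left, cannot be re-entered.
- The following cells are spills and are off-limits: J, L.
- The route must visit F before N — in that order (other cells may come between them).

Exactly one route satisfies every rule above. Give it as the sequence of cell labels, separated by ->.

The waypoints must appear in the order F, N, with no cell reused.
Route from D: 3× left (reaching A), down to F, 2× right (reaching I), down to M, right to N, down to R, 3× left (reaching O), up to K — 13 moves in all.
Check: order respected (F at step 4, N at step 8).

D -> C -> B -> A -> F -> H -> I -> M -> N -> R -> Q -> P -> O -> K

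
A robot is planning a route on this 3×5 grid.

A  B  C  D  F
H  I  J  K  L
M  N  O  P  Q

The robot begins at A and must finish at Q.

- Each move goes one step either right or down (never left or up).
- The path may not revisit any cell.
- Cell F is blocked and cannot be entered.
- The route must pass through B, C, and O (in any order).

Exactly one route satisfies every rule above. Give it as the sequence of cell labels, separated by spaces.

A B C J O P Q

Moves only go right or down, so the column and row indices never decrease.
Route from A: right 2 to C, down 2 to O, right 2 to Q — 6 moves in all.
Check: all required cells visited.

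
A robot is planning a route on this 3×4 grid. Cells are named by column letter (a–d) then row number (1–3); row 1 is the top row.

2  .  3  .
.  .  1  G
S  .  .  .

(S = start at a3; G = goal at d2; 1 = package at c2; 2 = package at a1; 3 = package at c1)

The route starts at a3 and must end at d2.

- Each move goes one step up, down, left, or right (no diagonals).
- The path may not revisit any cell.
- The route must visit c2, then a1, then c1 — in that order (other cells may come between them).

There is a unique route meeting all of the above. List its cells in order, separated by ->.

a3 -> b3 -> c3 -> c2 -> b2 -> a2 -> a1 -> b1 -> c1 -> d1 -> d2

The waypoints must appear in the order c2, a1, c1, with no cell reused.
Route from a3: right 2 to c3, up 1 to c2, left 2 to a2, up 1 to a1, right 3 to d1, down 1 to d2 — 10 moves in all.
Check: order respected (1 at step 3, 2 at step 6, 3 at step 8).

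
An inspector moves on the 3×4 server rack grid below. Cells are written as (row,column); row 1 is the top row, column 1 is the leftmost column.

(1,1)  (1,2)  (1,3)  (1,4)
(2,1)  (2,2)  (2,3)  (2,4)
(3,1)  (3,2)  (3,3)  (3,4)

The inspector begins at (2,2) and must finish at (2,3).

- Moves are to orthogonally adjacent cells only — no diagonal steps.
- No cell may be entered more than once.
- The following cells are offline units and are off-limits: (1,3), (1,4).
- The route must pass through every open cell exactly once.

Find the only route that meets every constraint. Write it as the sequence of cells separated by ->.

(2,2) -> (1,2) -> (1,1) -> (2,1) -> (3,1) -> (3,2) -> (3,3) -> (3,4) -> (2,4) -> (2,3)

Need to visit all 10 open cells exactly once, starting at (2,2) and ending at (2,3).
Route from (2,2): up 1 to (1,2), left 1 to (1,1), down 2 to (3,1), right 3 to (3,4), up 1 to (2,4), left 1 to (2,3) — 9 moves in all.
Check: all 10 open cells covered.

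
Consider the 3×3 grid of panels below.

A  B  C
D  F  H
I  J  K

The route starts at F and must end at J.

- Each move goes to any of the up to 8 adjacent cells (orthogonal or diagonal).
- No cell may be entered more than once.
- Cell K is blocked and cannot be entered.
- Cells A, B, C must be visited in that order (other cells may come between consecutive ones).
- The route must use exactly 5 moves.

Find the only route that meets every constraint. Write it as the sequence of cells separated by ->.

The waypoints must appear in the order A, B, C, with no cell reused.
Route from F: up-left 1 to A, right 2 to C, down 1 to H, down-left 1 to J — 5 moves in all.
Check: order respected (A at step 1, B at step 2, C at step 3); 5 moves as required.

F -> A -> B -> C -> H -> J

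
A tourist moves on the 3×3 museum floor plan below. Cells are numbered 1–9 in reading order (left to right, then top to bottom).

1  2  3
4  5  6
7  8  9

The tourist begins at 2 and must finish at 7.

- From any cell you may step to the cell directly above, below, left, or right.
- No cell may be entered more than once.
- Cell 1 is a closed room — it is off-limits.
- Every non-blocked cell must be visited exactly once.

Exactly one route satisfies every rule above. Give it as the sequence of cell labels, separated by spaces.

Need to visit all 8 open cells exactly once, starting at 2 and ending at 7.
Cell 3 has only two open neighbours (6 and 2), so the path must pass straight through it: one of those is the cell it's entered from and the other is where it exits.
Route from 2: right to 3, 2× down (reaching 9), left to 8, up to 5, left to 4, down to 7 — 7 moves in all.
Check: all 8 open cells covered.

2 3 6 9 8 5 4 7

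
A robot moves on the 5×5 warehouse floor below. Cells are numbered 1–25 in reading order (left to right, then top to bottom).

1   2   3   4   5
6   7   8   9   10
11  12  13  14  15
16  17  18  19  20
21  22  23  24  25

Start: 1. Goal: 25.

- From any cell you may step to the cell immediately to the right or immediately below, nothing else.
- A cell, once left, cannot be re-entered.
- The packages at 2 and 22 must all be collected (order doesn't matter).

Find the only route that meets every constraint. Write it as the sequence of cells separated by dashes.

Moves only go right or down, so the column and row indices never decrease.
Route from 1: right to 2, 4× down (reaching 22), 3× right (reaching 25) — 8 moves in all.
Check: all required cells visited.

1 - 2 - 7 - 12 - 17 - 22 - 23 - 24 - 25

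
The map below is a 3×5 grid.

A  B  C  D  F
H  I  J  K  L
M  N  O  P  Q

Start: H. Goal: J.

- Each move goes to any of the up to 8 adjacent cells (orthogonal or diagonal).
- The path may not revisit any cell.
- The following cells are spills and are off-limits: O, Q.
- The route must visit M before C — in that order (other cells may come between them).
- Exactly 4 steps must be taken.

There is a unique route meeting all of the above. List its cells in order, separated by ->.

The waypoints must appear in the order M, C, with no cell reused.
Route from H: down to M, 2× up-right (reaching C), down to J — 4 moves in all.
Check: order respected (M at step 1, C at step 3); 4 moves as required.

H -> M -> I -> C -> J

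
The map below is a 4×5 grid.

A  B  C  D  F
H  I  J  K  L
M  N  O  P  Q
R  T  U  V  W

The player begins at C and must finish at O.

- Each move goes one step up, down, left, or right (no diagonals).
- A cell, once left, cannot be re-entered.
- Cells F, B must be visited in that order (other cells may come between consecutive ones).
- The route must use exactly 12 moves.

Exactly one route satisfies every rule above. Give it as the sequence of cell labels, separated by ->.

The waypoints must appear in the order F, B, with no cell reused.
Route from C: right 2 to F, down 1 to L, left 3 to I, up 1 to B, left 1 to A, down 2 to M, right 2 to O — 12 moves in all.
Check: order respected (F at step 2, B at step 7); 12 moves as required.

C -> D -> F -> L -> K -> J -> I -> B -> A -> H -> M -> N -> O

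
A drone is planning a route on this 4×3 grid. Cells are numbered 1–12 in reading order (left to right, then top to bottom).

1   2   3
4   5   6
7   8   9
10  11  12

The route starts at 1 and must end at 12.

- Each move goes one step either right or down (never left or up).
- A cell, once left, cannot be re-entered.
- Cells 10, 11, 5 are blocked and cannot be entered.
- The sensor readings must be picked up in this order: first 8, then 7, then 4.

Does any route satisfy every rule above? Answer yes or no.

no

7 lies to the left of 8, so going from 8 to 7 would need a leftward move — but moves only go right/down, so 8 cannot be visited before 7.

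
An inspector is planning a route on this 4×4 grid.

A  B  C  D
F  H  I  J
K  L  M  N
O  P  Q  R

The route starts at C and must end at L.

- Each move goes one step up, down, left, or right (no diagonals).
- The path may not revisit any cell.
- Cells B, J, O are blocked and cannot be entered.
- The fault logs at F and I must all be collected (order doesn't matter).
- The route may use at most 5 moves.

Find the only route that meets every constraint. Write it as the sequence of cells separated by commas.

C, I, H, F, K, L

Any route must reach F and I and still end at L within 5 moves, so the order of the required stops is forced.
Route from C: down to I, 2× left (reaching F), down to K, right to L — 5 moves in all.
Check: all required cells visited; 5 ≤ 5 moves.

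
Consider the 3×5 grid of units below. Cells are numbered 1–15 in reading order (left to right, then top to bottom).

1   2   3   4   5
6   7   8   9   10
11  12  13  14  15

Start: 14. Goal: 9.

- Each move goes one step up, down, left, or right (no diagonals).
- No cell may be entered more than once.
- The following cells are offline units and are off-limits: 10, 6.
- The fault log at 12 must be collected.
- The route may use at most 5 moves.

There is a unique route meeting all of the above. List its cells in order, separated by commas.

14, 13, 12, 7, 8, 9

The 5-move cap with required stops at 12 leaves no slack for detours.
Route from 14: 2× left (reaching 12), up to 7, 2× right (reaching 9) — 5 moves in all.
Check: all required cells visited; 5 ≤ 5 moves.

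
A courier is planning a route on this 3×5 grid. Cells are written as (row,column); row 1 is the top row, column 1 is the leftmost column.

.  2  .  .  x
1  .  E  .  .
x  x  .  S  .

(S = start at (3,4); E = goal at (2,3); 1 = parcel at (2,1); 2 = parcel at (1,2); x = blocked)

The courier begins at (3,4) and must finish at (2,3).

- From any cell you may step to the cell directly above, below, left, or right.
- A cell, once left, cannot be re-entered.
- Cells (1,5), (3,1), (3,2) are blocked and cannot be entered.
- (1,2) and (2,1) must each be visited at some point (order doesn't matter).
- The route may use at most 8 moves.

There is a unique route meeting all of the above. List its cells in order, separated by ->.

(3,4) -> (2,4) -> (1,4) -> (1,3) -> (1,2) -> (1,1) -> (2,1) -> (2,2) -> (2,3)

The 8-move cap with required stops at (1,2), (2,1) leaves no slack for detours.
Route from (3,4): 2× up (reaching (1,4)), 3× left (reaching (1,1)), down to (2,1), 2× right (reaching (2,3)) — 8 moves in all.
Check: all required cells visited; 8 ≤ 8 moves.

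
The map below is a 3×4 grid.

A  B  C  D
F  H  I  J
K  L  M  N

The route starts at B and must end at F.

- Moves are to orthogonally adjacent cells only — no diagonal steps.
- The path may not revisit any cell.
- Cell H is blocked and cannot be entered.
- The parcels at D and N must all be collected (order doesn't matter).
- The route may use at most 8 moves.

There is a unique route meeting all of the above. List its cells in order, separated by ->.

B -> C -> D -> J -> N -> M -> L -> K -> F

The 8-move cap with required stops at D, N leaves no slack for detours.
Route from B: right 2 to D, down 2 to N, left 3 to K, up 1 to F — 8 moves in all.
Check: all required cells visited; 8 ≤ 8 moves.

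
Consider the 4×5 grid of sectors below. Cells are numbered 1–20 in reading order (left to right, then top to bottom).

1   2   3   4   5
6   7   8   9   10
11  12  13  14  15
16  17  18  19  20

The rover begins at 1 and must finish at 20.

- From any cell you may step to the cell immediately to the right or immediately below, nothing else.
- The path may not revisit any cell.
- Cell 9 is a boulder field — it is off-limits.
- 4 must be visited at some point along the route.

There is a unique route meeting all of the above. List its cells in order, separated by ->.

Moves only go right or down, so the column and row indices never decrease.
Route from 1: right 4 to 5, down 3 to 20 — 7 moves in all.
Check: all required cells visited.

1 -> 2 -> 3 -> 4 -> 5 -> 10 -> 15 -> 20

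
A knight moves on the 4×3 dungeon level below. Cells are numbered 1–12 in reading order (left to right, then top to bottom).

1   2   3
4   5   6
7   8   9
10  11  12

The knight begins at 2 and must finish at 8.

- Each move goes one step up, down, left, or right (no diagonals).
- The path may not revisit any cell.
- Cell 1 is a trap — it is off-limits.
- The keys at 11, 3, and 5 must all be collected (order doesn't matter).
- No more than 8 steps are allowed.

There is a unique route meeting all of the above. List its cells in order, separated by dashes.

The budget equals the shortest possible length, so every move has to be on a shortest route through the required cells.
Route from 2: right to 3, down to 6, 2× left (reaching 4), 2× down (reaching 10), right to 11, up to 8 — 8 moves in all.
Check: all required cells visited; 8 ≤ 8 moves.

2 - 3 - 6 - 5 - 4 - 7 - 10 - 11 - 8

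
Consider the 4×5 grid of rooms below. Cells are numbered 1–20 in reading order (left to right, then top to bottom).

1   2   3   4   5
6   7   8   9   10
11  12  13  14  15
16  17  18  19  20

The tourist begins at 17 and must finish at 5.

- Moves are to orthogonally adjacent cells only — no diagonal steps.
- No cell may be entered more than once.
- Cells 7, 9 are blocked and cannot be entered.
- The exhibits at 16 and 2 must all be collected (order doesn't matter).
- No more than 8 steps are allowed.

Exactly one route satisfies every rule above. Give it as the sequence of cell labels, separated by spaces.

17 16 11 6 1 2 3 4 5

Any route must reach 16 and 2 and still end at 5 within 8 moves, so the order of the required stops is forced.
Route from 17: left 1 to 16, up 3 to 1, right 4 to 5 — 8 moves in all.
Check: all required cells visited; 8 ≤ 8 moves.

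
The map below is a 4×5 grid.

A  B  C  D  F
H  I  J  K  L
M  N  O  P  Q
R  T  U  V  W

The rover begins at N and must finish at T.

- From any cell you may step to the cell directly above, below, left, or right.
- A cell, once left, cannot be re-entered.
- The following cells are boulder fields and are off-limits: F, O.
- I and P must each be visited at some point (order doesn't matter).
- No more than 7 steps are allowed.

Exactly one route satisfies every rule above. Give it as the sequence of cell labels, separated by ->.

N -> I -> J -> K -> P -> V -> U -> T

The budget equals the shortest possible length, so every move has to be on a shortest route through the required cells.
Route from N: up to I, 2× right (reaching K), 2× down (reaching V), 2× left (reaching T) — 7 moves in all.
Check: all required cells visited; 7 ≤ 7 moves.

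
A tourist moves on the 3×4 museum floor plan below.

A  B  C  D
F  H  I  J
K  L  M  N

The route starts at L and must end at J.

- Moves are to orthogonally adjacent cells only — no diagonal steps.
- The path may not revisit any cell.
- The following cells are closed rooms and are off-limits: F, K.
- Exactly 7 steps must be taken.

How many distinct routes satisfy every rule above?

2

Need simple routes of exactly 7 moves from L to J (Manhattan distance 3, so 2 moves are spent on a detour and 2 undoing it).
Enumerating: L H B C I M N J | L M I H B C D J.
That gives 2 routes.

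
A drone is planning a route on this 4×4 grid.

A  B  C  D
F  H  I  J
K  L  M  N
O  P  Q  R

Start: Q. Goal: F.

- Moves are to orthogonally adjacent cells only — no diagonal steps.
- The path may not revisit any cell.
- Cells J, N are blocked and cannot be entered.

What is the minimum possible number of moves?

4

The Manhattan distance from Q to F is |4−2| + |3−1| = 4, so at least 4 moves are needed.
A route of 4 moves achieves this: Q → M → I → H → F.
Since 4 matches the lower bound, it is optimal.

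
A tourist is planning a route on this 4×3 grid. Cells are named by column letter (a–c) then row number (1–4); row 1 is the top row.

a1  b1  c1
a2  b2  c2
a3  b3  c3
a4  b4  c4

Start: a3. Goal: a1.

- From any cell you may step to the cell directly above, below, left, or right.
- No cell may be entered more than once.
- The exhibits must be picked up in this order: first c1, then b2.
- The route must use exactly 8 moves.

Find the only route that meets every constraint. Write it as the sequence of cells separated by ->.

The waypoints must appear in the order c1, b2, with no cell reused.
Route from a3: 2× right (reaching c3), 2× up (reaching c1), left to b1, down to b2, left to a2, up to a1 — 8 moves in all.
Check: order respected (c1 at step 4, b2 at step 6); 8 moves as required.

a3 -> b3 -> c3 -> c2 -> c1 -> b1 -> b2 -> a2 -> a1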